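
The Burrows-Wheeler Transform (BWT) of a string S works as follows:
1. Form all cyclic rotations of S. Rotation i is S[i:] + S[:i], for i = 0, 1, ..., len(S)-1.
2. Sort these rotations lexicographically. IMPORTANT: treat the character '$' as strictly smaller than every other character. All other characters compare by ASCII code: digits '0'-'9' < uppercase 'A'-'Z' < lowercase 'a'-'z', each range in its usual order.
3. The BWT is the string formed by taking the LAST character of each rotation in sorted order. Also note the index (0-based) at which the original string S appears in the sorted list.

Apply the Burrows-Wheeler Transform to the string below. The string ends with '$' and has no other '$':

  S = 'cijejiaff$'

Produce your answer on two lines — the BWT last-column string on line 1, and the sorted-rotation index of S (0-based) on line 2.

All 10 rotations (rotation i = S[i:]+S[:i]):
  rot[0] = cijejiaff$
  rot[1] = ijejiaff$c
  rot[2] = jejiaff$ci
  rot[3] = ejiaff$cij
  rot[4] = jiaff$cije
  rot[5] = iaff$cijej
  rot[6] = aff$cijeji
  rot[7] = ff$cijejia
  rot[8] = f$cijejiaf
  rot[9] = $cijejiaff
Sorted (with $ < everything):
  sorted[0] = $cijejiaff  (last char: 'f')
  sorted[1] = aff$cijeji  (last char: 'i')
  sorted[2] = cijejiaff$  (last char: '$')
  sorted[3] = ejiaff$cij  (last char: 'j')
  sorted[4] = f$cijejiaf  (last char: 'f')
  sorted[5] = ff$cijejia  (last char: 'a')
  sorted[6] = iaff$cijej  (last char: 'j')
  sorted[7] = ijejiaff$c  (last char: 'c')
  sorted[8] = jejiaff$ci  (last char: 'i')
  sorted[9] = jiaff$cije  (last char: 'e')
Last column: fi$jfajcie
Original string S is at sorted index 2

Answer: fi$jfajcie
2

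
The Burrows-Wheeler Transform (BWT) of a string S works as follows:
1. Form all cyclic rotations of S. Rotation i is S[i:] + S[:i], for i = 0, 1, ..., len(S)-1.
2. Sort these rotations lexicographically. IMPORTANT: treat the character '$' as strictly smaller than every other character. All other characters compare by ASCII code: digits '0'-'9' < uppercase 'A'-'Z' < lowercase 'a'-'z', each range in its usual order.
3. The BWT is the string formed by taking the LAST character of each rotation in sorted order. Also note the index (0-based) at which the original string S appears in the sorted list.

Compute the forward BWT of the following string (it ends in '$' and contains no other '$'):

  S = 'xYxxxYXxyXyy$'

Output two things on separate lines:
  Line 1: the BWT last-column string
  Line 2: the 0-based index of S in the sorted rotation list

Answer: yYyxxx$xYXyxX
6

Derivation:
All 13 rotations (rotation i = S[i:]+S[:i]):
  rot[0] = xYxxxYXxyXyy$
  rot[1] = YxxxYXxyXyy$x
  rot[2] = xxxYXxyXyy$xY
  rot[3] = xxYXxyXyy$xYx
  rot[4] = xYXxyXyy$xYxx
  rot[5] = YXxyXyy$xYxxx
  rot[6] = XxyXyy$xYxxxY
  rot[7] = xyXyy$xYxxxYX
  rot[8] = yXyy$xYxxxYXx
  rot[9] = Xyy$xYxxxYXxy
  rot[10] = yy$xYxxxYXxyX
  rot[11] = y$xYxxxYXxyXy
  rot[12] = $xYxxxYXxyXyy
Sorted (with $ < everything):
  sorted[0] = $xYxxxYXxyXyy  (last char: 'y')
  sorted[1] = XxyXyy$xYxxxY  (last char: 'Y')
  sorted[2] = Xyy$xYxxxYXxy  (last char: 'y')
  sorted[3] = YXxyXyy$xYxxx  (last char: 'x')
  sorted[4] = YxxxYXxyXyy$x  (last char: 'x')
  sorted[5] = xYXxyXyy$xYxx  (last char: 'x')
  sorted[6] = xYxxxYXxyXyy$  (last char: '$')
  sorted[7] = xxYXxyXyy$xYx  (last char: 'x')
  sorted[8] = xxxYXxyXyy$xY  (last char: 'Y')
  sorted[9] = xyXyy$xYxxxYX  (last char: 'X')
  sorted[10] = y$xYxxxYXxyXy  (last char: 'y')
  sorted[11] = yXyy$xYxxxYXx  (last char: 'x')
  sorted[12] = yy$xYxxxYXxyX  (last char: 'X')
Last column: yYyxxx$xYXyxX
Original string S is at sorted index 6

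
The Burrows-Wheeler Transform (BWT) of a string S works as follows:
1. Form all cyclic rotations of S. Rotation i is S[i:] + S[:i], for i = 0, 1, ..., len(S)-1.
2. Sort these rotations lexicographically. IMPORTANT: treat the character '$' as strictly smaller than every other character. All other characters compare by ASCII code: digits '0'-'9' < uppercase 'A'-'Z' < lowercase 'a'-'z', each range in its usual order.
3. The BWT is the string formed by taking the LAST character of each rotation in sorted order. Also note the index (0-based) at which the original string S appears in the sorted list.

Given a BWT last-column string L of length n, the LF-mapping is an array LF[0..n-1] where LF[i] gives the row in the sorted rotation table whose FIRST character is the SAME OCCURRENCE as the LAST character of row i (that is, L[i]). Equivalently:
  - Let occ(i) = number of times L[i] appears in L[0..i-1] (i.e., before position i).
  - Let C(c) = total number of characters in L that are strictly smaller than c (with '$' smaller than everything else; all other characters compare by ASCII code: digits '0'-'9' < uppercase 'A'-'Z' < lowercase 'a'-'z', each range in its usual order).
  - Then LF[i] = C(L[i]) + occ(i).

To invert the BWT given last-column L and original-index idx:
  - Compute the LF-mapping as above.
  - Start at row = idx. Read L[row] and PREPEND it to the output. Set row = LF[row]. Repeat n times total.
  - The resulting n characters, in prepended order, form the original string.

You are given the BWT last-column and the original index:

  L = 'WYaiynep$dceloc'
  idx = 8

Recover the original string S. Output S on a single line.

Answer: encyclopediaYW$

Derivation:
LF mapping: 1 2 3 9 14 11 7 13 0 6 4 8 10 12 5
Walk LF starting at row 8, prepending L[row]:
  step 1: row=8, L[8]='$', prepend. Next row=LF[8]=0
  step 2: row=0, L[0]='W', prepend. Next row=LF[0]=1
  step 3: row=1, L[1]='Y', prepend. Next row=LF[1]=2
  step 4: row=2, L[2]='a', prepend. Next row=LF[2]=3
  step 5: row=3, L[3]='i', prepend. Next row=LF[3]=9
  step 6: row=9, L[9]='d', prepend. Next row=LF[9]=6
  step 7: row=6, L[6]='e', prepend. Next row=LF[6]=7
  step 8: row=7, L[7]='p', prepend. Next row=LF[7]=13
  step 9: row=13, L[13]='o', prepend. Next row=LF[13]=12
  step 10: row=12, L[12]='l', prepend. Next row=LF[12]=10
  step 11: row=10, L[10]='c', prepend. Next row=LF[10]=4
  step 12: row=4, L[4]='y', prepend. Next row=LF[4]=14
  step 13: row=14, L[14]='c', prepend. Next row=LF[14]=5
  step 14: row=5, L[5]='n', prepend. Next row=LF[5]=11
  step 15: row=11, L[11]='e', prepend. Next row=LF[11]=8
Reversed output: encyclopediaYW$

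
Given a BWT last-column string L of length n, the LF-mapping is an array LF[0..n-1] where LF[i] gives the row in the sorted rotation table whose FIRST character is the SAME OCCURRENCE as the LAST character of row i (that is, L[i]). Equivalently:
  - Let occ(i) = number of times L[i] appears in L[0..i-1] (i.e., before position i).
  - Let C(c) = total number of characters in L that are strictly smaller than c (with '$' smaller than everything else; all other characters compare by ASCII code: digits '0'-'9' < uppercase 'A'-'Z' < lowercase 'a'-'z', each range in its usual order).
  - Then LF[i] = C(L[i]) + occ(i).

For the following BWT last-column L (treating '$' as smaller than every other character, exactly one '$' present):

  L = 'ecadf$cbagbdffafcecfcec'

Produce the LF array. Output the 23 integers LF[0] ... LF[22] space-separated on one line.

Char counts: '$':1, 'a':3, 'b':2, 'c':6, 'd':2, 'e':3, 'f':5, 'g':1
C (first-col start): C('$')=0, C('a')=1, C('b')=4, C('c')=6, C('d')=12, C('e')=14, C('f')=17, C('g')=22
L[0]='e': occ=0, LF[0]=C('e')+0=14+0=14
L[1]='c': occ=0, LF[1]=C('c')+0=6+0=6
L[2]='a': occ=0, LF[2]=C('a')+0=1+0=1
L[3]='d': occ=0, LF[3]=C('d')+0=12+0=12
L[4]='f': occ=0, LF[4]=C('f')+0=17+0=17
L[5]='$': occ=0, LF[5]=C('$')+0=0+0=0
L[6]='c': occ=1, LF[6]=C('c')+1=6+1=7
L[7]='b': occ=0, LF[7]=C('b')+0=4+0=4
L[8]='a': occ=1, LF[8]=C('a')+1=1+1=2
L[9]='g': occ=0, LF[9]=C('g')+0=22+0=22
L[10]='b': occ=1, LF[10]=C('b')+1=4+1=5
L[11]='d': occ=1, LF[11]=C('d')+1=12+1=13
L[12]='f': occ=1, LF[12]=C('f')+1=17+1=18
L[13]='f': occ=2, LF[13]=C('f')+2=17+2=19
L[14]='a': occ=2, LF[14]=C('a')+2=1+2=3
L[15]='f': occ=3, LF[15]=C('f')+3=17+3=20
L[16]='c': occ=2, LF[16]=C('c')+2=6+2=8
L[17]='e': occ=1, LF[17]=C('e')+1=14+1=15
L[18]='c': occ=3, LF[18]=C('c')+3=6+3=9
L[19]='f': occ=4, LF[19]=C('f')+4=17+4=21
L[20]='c': occ=4, LF[20]=C('c')+4=6+4=10
L[21]='e': occ=2, LF[21]=C('e')+2=14+2=16
L[22]='c': occ=5, LF[22]=C('c')+5=6+5=11

Answer: 14 6 1 12 17 0 7 4 2 22 5 13 18 19 3 20 8 15 9 21 10 16 11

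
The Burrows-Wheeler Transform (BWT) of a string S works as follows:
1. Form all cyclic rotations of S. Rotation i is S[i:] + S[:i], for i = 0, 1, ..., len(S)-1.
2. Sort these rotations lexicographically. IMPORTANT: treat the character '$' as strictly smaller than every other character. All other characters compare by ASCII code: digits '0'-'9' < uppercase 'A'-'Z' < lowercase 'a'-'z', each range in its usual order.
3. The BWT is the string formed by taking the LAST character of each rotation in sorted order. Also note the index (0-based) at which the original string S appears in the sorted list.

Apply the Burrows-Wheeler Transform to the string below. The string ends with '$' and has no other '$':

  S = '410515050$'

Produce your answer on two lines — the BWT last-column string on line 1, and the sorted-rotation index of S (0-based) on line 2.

All 10 rotations (rotation i = S[i:]+S[:i]):
  rot[0] = 410515050$
  rot[1] = 10515050$4
  rot[2] = 0515050$41
  rot[3] = 515050$410
  rot[4] = 15050$4105
  rot[5] = 5050$41051
  rot[6] = 050$410515
  rot[7] = 50$4105150
  rot[8] = 0$41051505
  rot[9] = $410515050
Sorted (with $ < everything):
  sorted[0] = $410515050  (last char: '0')
  sorted[1] = 0$41051505  (last char: '5')
  sorted[2] = 050$410515  (last char: '5')
  sorted[3] = 0515050$41  (last char: '1')
  sorted[4] = 10515050$4  (last char: '4')
  sorted[5] = 15050$4105  (last char: '5')
  sorted[6] = 410515050$  (last char: '$')
  sorted[7] = 50$4105150  (last char: '0')
  sorted[8] = 5050$41051  (last char: '1')
  sorted[9] = 515050$410  (last char: '0')
Last column: 055145$010
Original string S is at sorted index 6

Answer: 055145$010
6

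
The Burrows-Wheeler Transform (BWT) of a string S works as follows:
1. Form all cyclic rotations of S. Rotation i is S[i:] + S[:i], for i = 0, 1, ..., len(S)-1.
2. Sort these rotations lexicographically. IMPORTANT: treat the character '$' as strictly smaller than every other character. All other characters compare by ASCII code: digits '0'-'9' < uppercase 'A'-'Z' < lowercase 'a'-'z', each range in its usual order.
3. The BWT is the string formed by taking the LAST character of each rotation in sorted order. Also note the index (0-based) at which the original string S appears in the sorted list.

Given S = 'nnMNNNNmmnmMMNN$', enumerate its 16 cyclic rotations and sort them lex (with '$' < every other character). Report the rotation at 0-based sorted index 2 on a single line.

All 16 rotations (rotation i = S[i:]+S[:i]):
  rot[0] = nnMNNNNmmnmMMNN$
  rot[1] = nMNNNNmmnmMMNN$n
  rot[2] = MNNNNmmnmMMNN$nn
  rot[3] = NNNNmmnmMMNN$nnM
  rot[4] = NNNmmnmMMNN$nnMN
  rot[5] = NNmmnmMMNN$nnMNN
  rot[6] = NmmnmMMNN$nnMNNN
  rot[7] = mmnmMMNN$nnMNNNN
  rot[8] = mnmMMNN$nnMNNNNm
  rot[9] = nmMMNN$nnMNNNNmm
  rot[10] = mMMNN$nnMNNNNmmn
  rot[11] = MMNN$nnMNNNNmmnm
  rot[12] = MNN$nnMNNNNmmnmM
  rot[13] = NN$nnMNNNNmmnmMM
  rot[14] = N$nnMNNNNmmnmMMN
  rot[15] = $nnMNNNNmmnmMMNN
Sorted (with $ < everything):
  sorted[0] = $nnMNNNNmmnmMMNN
  sorted[1] = MMNN$nnMNNNNmmnm
  sorted[2] = MNN$nnMNNNNmmnmM
  sorted[3] = MNNNNmmnmMMNN$nn
  sorted[4] = N$nnMNNNNmmnmMMN
  sorted[5] = NN$nnMNNNNmmnmMM
  sorted[6] = NNNNmmnmMMNN$nnM
  sorted[7] = NNNmmnmMMNN$nnMN
  sorted[8] = NNmmnmMMNN$nnMNN
  sorted[9] = NmmnmMMNN$nnMNNN
  sorted[10] = mMMNN$nnMNNNNmmn
  sorted[11] = mmnmMMNN$nnMNNNN
  sorted[12] = mnmMMNN$nnMNNNNm
  sorted[13] = nMNNNNmmnmMMNN$n
  sorted[14] = nmMMNN$nnMNNNNmm
  sorted[15] = nnMNNNNmmnmMMNN$
sorted[2] = MNN$nnMNNNNmmnmM

Answer: MNN$nnMNNNNmmnmM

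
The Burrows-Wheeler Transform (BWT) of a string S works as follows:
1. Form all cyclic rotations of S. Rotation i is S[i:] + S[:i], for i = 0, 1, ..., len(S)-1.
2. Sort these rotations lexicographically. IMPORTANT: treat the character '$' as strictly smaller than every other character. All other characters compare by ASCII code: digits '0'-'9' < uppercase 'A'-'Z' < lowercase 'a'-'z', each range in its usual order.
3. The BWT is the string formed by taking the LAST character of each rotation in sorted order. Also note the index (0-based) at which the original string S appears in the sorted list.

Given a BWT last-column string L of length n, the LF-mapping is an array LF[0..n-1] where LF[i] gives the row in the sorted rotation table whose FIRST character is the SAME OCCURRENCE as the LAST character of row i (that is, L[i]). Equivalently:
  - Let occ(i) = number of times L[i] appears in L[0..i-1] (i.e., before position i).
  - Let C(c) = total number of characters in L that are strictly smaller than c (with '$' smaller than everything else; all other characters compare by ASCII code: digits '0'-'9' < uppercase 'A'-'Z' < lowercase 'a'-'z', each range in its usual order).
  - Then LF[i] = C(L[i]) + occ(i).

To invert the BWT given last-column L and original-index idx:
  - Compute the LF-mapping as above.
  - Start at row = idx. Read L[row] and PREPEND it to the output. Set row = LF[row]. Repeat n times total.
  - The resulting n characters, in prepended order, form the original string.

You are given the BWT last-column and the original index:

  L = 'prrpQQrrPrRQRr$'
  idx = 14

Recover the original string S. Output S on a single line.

LF mapping: 7 9 10 8 2 3 11 12 1 13 5 4 6 14 0
Walk LF starting at row 14, prepending L[row]:
  step 1: row=14, L[14]='$', prepend. Next row=LF[14]=0
  step 2: row=0, L[0]='p', prepend. Next row=LF[0]=7
  step 3: row=7, L[7]='r', prepend. Next row=LF[7]=12
  step 4: row=12, L[12]='R', prepend. Next row=LF[12]=6
  step 5: row=6, L[6]='r', prepend. Next row=LF[6]=11
  step 6: row=11, L[11]='Q', prepend. Next row=LF[11]=4
  step 7: row=4, L[4]='Q', prepend. Next row=LF[4]=2
  step 8: row=2, L[2]='r', prepend. Next row=LF[2]=10
  step 9: row=10, L[10]='R', prepend. Next row=LF[10]=5
  step 10: row=5, L[5]='Q', prepend. Next row=LF[5]=3
  step 11: row=3, L[3]='p', prepend. Next row=LF[3]=8
  step 12: row=8, L[8]='P', prepend. Next row=LF[8]=1
  step 13: row=1, L[1]='r', prepend. Next row=LF[1]=9
  step 14: row=9, L[9]='r', prepend. Next row=LF[9]=13
  step 15: row=13, L[13]='r', prepend. Next row=LF[13]=14
Reversed output: rrrPpQRrQQrRrp$

Answer: rrrPpQRrQQrRrp$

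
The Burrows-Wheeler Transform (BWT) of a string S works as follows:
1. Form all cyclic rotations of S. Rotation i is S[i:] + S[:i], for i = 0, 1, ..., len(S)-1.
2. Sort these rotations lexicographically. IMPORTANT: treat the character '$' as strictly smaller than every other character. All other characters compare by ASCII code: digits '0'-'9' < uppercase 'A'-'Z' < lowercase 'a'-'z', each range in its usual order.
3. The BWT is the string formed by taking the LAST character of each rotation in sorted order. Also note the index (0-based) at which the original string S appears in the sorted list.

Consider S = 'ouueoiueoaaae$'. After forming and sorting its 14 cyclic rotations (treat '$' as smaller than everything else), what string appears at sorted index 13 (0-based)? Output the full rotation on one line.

All 14 rotations (rotation i = S[i:]+S[:i]):
  rot[0] = ouueoiueoaaae$
  rot[1] = uueoiueoaaae$o
  rot[2] = ueoiueoaaae$ou
  rot[3] = eoiueoaaae$ouu
  rot[4] = oiueoaaae$ouue
  rot[5] = iueoaaae$ouueo
  rot[6] = ueoaaae$ouueoi
  rot[7] = eoaaae$ouueoiu
  rot[8] = oaaae$ouueoiue
  rot[9] = aaae$ouueoiueo
  rot[10] = aae$ouueoiueoa
  rot[11] = ae$ouueoiueoaa
  rot[12] = e$ouueoiueoaaa
  rot[13] = $ouueoiueoaaae
Sorted (with $ < everything):
  sorted[0] = $ouueoiueoaaae
  sorted[1] = aaae$ouueoiueo
  sorted[2] = aae$ouueoiueoa
  sorted[3] = ae$ouueoiueoaa
  sorted[4] = e$ouueoiueoaaa
  sorted[5] = eoaaae$ouueoiu
  sorted[6] = eoiueoaaae$ouu
  sorted[7] = iueoaaae$ouueo
  sorted[8] = oaaae$ouueoiue
  sorted[9] = oiueoaaae$ouue
  sorted[10] = ouueoiueoaaae$
  sorted[11] = ueoaaae$ouueoi
  sorted[12] = ueoiueoaaae$ou
  sorted[13] = uueoiueoaaae$o
sorted[13] = uueoiueoaaae$o

Answer: uueoiueoaaae$o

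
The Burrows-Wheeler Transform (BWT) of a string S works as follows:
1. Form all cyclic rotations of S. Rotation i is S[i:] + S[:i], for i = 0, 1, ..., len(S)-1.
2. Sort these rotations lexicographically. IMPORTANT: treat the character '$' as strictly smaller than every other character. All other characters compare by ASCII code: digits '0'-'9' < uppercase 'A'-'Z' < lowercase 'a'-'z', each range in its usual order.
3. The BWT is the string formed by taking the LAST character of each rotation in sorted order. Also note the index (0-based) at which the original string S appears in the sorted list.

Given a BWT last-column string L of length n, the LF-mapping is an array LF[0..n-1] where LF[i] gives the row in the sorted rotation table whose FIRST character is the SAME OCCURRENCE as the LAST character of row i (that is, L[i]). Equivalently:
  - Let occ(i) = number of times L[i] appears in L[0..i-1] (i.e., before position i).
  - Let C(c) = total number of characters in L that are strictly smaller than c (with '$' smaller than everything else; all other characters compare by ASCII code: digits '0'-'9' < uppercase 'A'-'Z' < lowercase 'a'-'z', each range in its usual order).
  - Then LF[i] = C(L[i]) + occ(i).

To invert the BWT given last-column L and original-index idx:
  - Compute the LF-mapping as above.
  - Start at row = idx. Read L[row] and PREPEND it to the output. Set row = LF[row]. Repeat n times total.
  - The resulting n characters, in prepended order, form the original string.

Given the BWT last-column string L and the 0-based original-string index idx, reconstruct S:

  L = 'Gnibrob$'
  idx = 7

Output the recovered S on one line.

LF mapping: 1 5 4 2 7 6 3 0
Walk LF starting at row 7, prepending L[row]:
  step 1: row=7, L[7]='$', prepend. Next row=LF[7]=0
  step 2: row=0, L[0]='G', prepend. Next row=LF[0]=1
  step 3: row=1, L[1]='n', prepend. Next row=LF[1]=5
  step 4: row=5, L[5]='o', prepend. Next row=LF[5]=6
  step 5: row=6, L[6]='b', prepend. Next row=LF[6]=3
  step 6: row=3, L[3]='b', prepend. Next row=LF[3]=2
  step 7: row=2, L[2]='i', prepend. Next row=LF[2]=4
  step 8: row=4, L[4]='r', prepend. Next row=LF[4]=7
Reversed output: ribbonG$

Answer: ribbonG$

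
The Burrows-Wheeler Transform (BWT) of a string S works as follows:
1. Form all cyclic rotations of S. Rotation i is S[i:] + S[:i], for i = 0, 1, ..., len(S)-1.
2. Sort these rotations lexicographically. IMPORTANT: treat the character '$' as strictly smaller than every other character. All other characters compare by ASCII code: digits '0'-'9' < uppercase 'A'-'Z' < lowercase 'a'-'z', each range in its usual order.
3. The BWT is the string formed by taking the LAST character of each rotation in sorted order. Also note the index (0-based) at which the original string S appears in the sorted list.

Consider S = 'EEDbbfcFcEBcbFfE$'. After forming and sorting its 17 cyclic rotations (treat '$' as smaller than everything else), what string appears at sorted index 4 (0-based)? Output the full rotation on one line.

All 17 rotations (rotation i = S[i:]+S[:i]):
  rot[0] = EEDbbfcFcEBcbFfE$
  rot[1] = EDbbfcFcEBcbFfE$E
  rot[2] = DbbfcFcEBcbFfE$EE
  rot[3] = bbfcFcEBcbFfE$EED
  rot[4] = bfcFcEBcbFfE$EEDb
  rot[5] = fcFcEBcbFfE$EEDbb
  rot[6] = cFcEBcbFfE$EEDbbf
  rot[7] = FcEBcbFfE$EEDbbfc
  rot[8] = cEBcbFfE$EEDbbfcF
  rot[9] = EBcbFfE$EEDbbfcFc
  rot[10] = BcbFfE$EEDbbfcFcE
  rot[11] = cbFfE$EEDbbfcFcEB
  rot[12] = bFfE$EEDbbfcFcEBc
  rot[13] = FfE$EEDbbfcFcEBcb
  rot[14] = fE$EEDbbfcFcEBcbF
  rot[15] = E$EEDbbfcFcEBcbFf
  rot[16] = $EEDbbfcFcEBcbFfE
Sorted (with $ < everything):
  sorted[0] = $EEDbbfcFcEBcbFfE
  sorted[1] = BcbFfE$EEDbbfcFcE
  sorted[2] = DbbfcFcEBcbFfE$EE
  sorted[3] = E$EEDbbfcFcEBcbFf
  sorted[4] = EBcbFfE$EEDbbfcFc
  sorted[5] = EDbbfcFcEBcbFfE$E
  sorted[6] = EEDbbfcFcEBcbFfE$
  sorted[7] = FcEBcbFfE$EEDbbfc
  sorted[8] = FfE$EEDbbfcFcEBcb
  sorted[9] = bFfE$EEDbbfcFcEBc
  sorted[10] = bbfcFcEBcbFfE$EED
  sorted[11] = bfcFcEBcbFfE$EEDb
  sorted[12] = cEBcbFfE$EEDbbfcF
  sorted[13] = cFcEBcbFfE$EEDbbf
  sorted[14] = cbFfE$EEDbbfcFcEB
  sorted[15] = fE$EEDbbfcFcEBcbF
  sorted[16] = fcFcEBcbFfE$EEDbb
sorted[4] = EBcbFfE$EEDbbfcFc

Answer: EBcbFfE$EEDbbfcFc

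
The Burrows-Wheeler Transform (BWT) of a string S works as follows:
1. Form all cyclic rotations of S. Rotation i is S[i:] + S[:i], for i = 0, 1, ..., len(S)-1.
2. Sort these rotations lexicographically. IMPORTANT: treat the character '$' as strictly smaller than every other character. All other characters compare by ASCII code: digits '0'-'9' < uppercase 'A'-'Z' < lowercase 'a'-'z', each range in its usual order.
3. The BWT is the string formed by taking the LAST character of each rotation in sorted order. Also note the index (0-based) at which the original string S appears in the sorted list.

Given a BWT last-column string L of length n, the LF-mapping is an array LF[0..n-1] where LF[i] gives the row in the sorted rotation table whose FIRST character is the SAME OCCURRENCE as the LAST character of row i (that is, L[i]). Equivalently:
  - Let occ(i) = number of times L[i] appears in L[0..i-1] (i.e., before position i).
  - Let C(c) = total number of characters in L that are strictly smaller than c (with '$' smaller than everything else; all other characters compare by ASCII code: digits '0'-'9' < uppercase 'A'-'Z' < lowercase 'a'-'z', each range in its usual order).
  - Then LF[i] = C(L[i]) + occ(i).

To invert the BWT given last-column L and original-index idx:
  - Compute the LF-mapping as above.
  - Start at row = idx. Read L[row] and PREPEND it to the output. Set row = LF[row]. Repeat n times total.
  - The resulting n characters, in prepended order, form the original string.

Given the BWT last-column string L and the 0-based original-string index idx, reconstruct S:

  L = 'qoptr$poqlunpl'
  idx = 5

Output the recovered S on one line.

LF mapping: 9 4 6 12 11 0 7 5 10 1 13 3 8 2
Walk LF starting at row 5, prepending L[row]:
  step 1: row=5, L[5]='$', prepend. Next row=LF[5]=0
  step 2: row=0, L[0]='q', prepend. Next row=LF[0]=9
  step 3: row=9, L[9]='l', prepend. Next row=LF[9]=1
  step 4: row=1, L[1]='o', prepend. Next row=LF[1]=4
  step 5: row=4, L[4]='r', prepend. Next row=LF[4]=11
  step 6: row=11, L[11]='n', prepend. Next row=LF[11]=3
  step 7: row=3, L[3]='t', prepend. Next row=LF[3]=12
  step 8: row=12, L[12]='p', prepend. Next row=LF[12]=8
  step 9: row=8, L[8]='q', prepend. Next row=LF[8]=10
  step 10: row=10, L[10]='u', prepend. Next row=LF[10]=13
  step 11: row=13, L[13]='l', prepend. Next row=LF[13]=2
  step 12: row=2, L[2]='p', prepend. Next row=LF[2]=6
  step 13: row=6, L[6]='p', prepend. Next row=LF[6]=7
  step 14: row=7, L[7]='o', prepend. Next row=LF[7]=5
Reversed output: oppluqptnrolq$

Answer: oppluqptnrolq$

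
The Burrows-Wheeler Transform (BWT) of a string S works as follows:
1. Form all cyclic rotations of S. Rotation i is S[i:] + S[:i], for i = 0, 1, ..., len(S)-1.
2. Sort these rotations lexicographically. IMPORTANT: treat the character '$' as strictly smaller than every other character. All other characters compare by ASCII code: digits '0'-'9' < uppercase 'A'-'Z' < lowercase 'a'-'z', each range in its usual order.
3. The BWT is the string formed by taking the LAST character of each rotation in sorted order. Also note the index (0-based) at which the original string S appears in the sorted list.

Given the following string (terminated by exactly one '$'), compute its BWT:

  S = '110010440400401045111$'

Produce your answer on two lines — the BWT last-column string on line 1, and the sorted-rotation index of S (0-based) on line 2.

All 22 rotations (rotation i = S[i:]+S[:i]):
  rot[0] = 110010440400401045111$
  rot[1] = 10010440400401045111$1
  rot[2] = 0010440400401045111$11
  rot[3] = 010440400401045111$110
  rot[4] = 10440400401045111$1100
  rot[5] = 0440400401045111$11001
  rot[6] = 440400401045111$110010
  rot[7] = 40400401045111$1100104
  rot[8] = 0400401045111$11001044
  rot[9] = 400401045111$110010440
  rot[10] = 00401045111$1100104404
  rot[11] = 0401045111$11001044040
  rot[12] = 401045111$110010440400
  rot[13] = 01045111$1100104404004
  rot[14] = 1045111$11001044040040
  rot[15] = 045111$110010440400401
  rot[16] = 45111$1100104404004010
  rot[17] = 5111$11001044040040104
  rot[18] = 111$110010440400401045
  rot[19] = 11$1100104404004010451
  rot[20] = 1$11001044040040104511
  rot[21] = $110010440400401045111
Sorted (with $ < everything):
  sorted[0] = $110010440400401045111  (last char: '1')
  sorted[1] = 0010440400401045111$11  (last char: '1')
  sorted[2] = 00401045111$1100104404  (last char: '4')
  sorted[3] = 010440400401045111$110  (last char: '0')
  sorted[4] = 01045111$1100104404004  (last char: '4')
  sorted[5] = 0400401045111$11001044  (last char: '4')
  sorted[6] = 0401045111$11001044040  (last char: '0')
  sorted[7] = 0440400401045111$11001  (last char: '1')
  sorted[8] = 045111$110010440400401  (last char: '1')
  sorted[9] = 1$11001044040040104511  (last char: '1')
  sorted[10] = 10010440400401045111$1  (last char: '1')
  sorted[11] = 10440400401045111$1100  (last char: '0')
  sorted[12] = 1045111$11001044040040  (last char: '0')
  sorted[13] = 11$1100104404004010451  (last char: '1')
  sorted[14] = 110010440400401045111$  (last char: '$')
  sorted[15] = 111$110010440400401045  (last char: '5')
  sorted[16] = 400401045111$110010440  (last char: '0')
  sorted[17] = 401045111$110010440400  (last char: '0')
  sorted[18] = 40400401045111$1100104  (last char: '4')
  sorted[19] = 440400401045111$110010  (last char: '0')
  sorted[20] = 45111$1100104404004010  (last char: '0')
  sorted[21] = 5111$11001044040040104  (last char: '4')
Last column: 11404401111001$5004004
Original string S is at sorted index 14

Answer: 11404401111001$5004004
14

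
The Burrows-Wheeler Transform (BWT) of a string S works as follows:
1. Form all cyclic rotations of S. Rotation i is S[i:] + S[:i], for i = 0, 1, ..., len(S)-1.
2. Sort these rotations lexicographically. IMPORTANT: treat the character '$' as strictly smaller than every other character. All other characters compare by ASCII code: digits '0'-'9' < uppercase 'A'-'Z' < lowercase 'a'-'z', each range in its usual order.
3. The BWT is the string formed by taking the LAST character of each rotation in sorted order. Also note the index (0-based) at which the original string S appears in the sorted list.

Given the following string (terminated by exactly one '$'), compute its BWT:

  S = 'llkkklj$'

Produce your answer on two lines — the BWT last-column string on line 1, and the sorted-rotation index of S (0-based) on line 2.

Answer: jllkkkl$
7

Derivation:
All 8 rotations (rotation i = S[i:]+S[:i]):
  rot[0] = llkkklj$
  rot[1] = lkkklj$l
  rot[2] = kkklj$ll
  rot[3] = kklj$llk
  rot[4] = klj$llkk
  rot[5] = lj$llkkk
  rot[6] = j$llkkkl
  rot[7] = $llkkklj
Sorted (with $ < everything):
  sorted[0] = $llkkklj  (last char: 'j')
  sorted[1] = j$llkkkl  (last char: 'l')
  sorted[2] = kkklj$ll  (last char: 'l')
  sorted[3] = kklj$llk  (last char: 'k')
  sorted[4] = klj$llkk  (last char: 'k')
  sorted[5] = lj$llkkk  (last char: 'k')
  sorted[6] = lkkklj$l  (last char: 'l')
  sorted[7] = llkkklj$  (last char: '$')
Last column: jllkkkl$
Original string S is at sorted index 7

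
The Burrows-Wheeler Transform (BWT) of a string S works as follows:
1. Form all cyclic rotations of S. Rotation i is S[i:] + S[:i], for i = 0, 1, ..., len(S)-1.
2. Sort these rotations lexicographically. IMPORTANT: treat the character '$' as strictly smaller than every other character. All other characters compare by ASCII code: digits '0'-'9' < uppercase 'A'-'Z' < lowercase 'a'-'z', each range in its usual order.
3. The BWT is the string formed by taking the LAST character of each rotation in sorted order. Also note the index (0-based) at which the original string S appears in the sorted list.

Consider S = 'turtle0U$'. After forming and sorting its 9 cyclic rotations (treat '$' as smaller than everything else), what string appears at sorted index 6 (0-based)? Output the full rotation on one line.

All 9 rotations (rotation i = S[i:]+S[:i]):
  rot[0] = turtle0U$
  rot[1] = urtle0U$t
  rot[2] = rtle0U$tu
  rot[3] = tle0U$tur
  rot[4] = le0U$turt
  rot[5] = e0U$turtl
  rot[6] = 0U$turtle
  rot[7] = U$turtle0
  rot[8] = $turtle0U
Sorted (with $ < everything):
  sorted[0] = $turtle0U
  sorted[1] = 0U$turtle
  sorted[2] = U$turtle0
  sorted[3] = e0U$turtl
  sorted[4] = le0U$turt
  sorted[5] = rtle0U$tu
  sorted[6] = tle0U$tur
  sorted[7] = turtle0U$
  sorted[8] = urtle0U$t
sorted[6] = tle0U$tur

Answer: tle0U$tur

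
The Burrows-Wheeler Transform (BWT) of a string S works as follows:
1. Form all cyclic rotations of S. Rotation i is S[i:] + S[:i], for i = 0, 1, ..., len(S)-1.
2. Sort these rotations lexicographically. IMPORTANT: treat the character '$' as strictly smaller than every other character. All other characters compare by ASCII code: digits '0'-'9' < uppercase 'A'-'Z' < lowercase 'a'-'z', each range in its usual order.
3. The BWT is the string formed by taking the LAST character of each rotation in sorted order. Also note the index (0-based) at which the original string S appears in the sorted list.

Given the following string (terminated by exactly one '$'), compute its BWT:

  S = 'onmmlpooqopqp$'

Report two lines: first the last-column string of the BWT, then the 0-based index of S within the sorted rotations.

Answer: pmmno$pqoqloop
5

Derivation:
All 14 rotations (rotation i = S[i:]+S[:i]):
  rot[0] = onmmlpooqopqp$
  rot[1] = nmmlpooqopqp$o
  rot[2] = mmlpooqopqp$on
  rot[3] = mlpooqopqp$onm
  rot[4] = lpooqopqp$onmm
  rot[5] = pooqopqp$onmml
  rot[6] = ooqopqp$onmmlp
  rot[7] = oqopqp$onmmlpo
  rot[8] = qopqp$onmmlpoo
  rot[9] = opqp$onmmlpooq
  rot[10] = pqp$onmmlpooqo
  rot[11] = qp$onmmlpooqop
  rot[12] = p$onmmlpooqopq
  rot[13] = $onmmlpooqopqp
Sorted (with $ < everything):
  sorted[0] = $onmmlpooqopqp  (last char: 'p')
  sorted[1] = lpooqopqp$onmm  (last char: 'm')
  sorted[2] = mlpooqopqp$onm  (last char: 'm')
  sorted[3] = mmlpooqopqp$on  (last char: 'n')
  sorted[4] = nmmlpooqopqp$o  (last char: 'o')
  sorted[5] = onmmlpooqopqp$  (last char: '$')
  sorted[6] = ooqopqp$onmmlp  (last char: 'p')
  sorted[7] = opqp$onmmlpooq  (last char: 'q')
  sorted[8] = oqopqp$onmmlpo  (last char: 'o')
  sorted[9] = p$onmmlpooqopq  (last char: 'q')
  sorted[10] = pooqopqp$onmml  (last char: 'l')
  sorted[11] = pqp$onmmlpooqo  (last char: 'o')
  sorted[12] = qopqp$onmmlpoo  (last char: 'o')
  sorted[13] = qp$onmmlpooqop  (last char: 'p')
Last column: pmmno$pqoqloop
Original string S is at sorted index 5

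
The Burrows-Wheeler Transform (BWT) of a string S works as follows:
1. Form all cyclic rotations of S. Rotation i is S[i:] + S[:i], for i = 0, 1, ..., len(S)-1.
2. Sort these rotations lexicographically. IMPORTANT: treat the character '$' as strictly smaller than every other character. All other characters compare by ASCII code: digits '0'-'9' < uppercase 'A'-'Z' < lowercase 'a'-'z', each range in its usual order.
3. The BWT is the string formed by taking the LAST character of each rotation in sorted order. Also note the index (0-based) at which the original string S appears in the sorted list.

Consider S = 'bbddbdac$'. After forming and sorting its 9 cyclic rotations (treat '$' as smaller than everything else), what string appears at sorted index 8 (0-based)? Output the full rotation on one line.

Answer: ddbdac$bb

Derivation:
All 9 rotations (rotation i = S[i:]+S[:i]):
  rot[0] = bbddbdac$
  rot[1] = bddbdac$b
  rot[2] = ddbdac$bb
  rot[3] = dbdac$bbd
  rot[4] = bdac$bbdd
  rot[5] = dac$bbddb
  rot[6] = ac$bbddbd
  rot[7] = c$bbddbda
  rot[8] = $bbddbdac
Sorted (with $ < everything):
  sorted[0] = $bbddbdac
  sorted[1] = ac$bbddbd
  sorted[2] = bbddbdac$
  sorted[3] = bdac$bbdd
  sorted[4] = bddbdac$b
  sorted[5] = c$bbddbda
  sorted[6] = dac$bbddb
  sorted[7] = dbdac$bbd
  sorted[8] = ddbdac$bb
sorted[8] = ddbdac$bb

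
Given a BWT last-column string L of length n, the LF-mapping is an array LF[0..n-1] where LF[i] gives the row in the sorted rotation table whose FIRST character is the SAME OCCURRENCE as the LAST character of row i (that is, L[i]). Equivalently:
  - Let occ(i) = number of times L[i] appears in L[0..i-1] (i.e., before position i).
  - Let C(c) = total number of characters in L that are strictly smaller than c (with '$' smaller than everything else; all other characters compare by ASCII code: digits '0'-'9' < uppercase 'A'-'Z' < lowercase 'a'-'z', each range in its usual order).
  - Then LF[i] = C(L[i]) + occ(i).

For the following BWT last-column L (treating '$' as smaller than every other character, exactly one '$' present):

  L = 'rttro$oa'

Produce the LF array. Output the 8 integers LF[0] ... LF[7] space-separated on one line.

Answer: 4 6 7 5 2 0 3 1

Derivation:
Char counts: '$':1, 'a':1, 'o':2, 'r':2, 't':2
C (first-col start): C('$')=0, C('a')=1, C('o')=2, C('r')=4, C('t')=6
L[0]='r': occ=0, LF[0]=C('r')+0=4+0=4
L[1]='t': occ=0, LF[1]=C('t')+0=6+0=6
L[2]='t': occ=1, LF[2]=C('t')+1=6+1=7
L[3]='r': occ=1, LF[3]=C('r')+1=4+1=5
L[4]='o': occ=0, LF[4]=C('o')+0=2+0=2
L[5]='$': occ=0, LF[5]=C('$')+0=0+0=0
L[6]='o': occ=1, LF[6]=C('o')+1=2+1=3
L[7]='a': occ=0, LF[7]=C('a')+0=1+0=1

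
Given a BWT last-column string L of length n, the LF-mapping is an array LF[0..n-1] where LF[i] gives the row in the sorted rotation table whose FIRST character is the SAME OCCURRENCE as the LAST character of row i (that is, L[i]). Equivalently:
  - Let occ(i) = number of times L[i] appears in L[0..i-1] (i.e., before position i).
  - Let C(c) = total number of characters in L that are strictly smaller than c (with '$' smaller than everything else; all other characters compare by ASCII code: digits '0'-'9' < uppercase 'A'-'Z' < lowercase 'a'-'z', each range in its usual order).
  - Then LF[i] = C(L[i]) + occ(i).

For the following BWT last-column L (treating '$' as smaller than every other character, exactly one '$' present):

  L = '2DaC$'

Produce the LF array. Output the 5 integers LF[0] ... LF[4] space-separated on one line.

Char counts: '$':1, '2':1, 'C':1, 'D':1, 'a':1
C (first-col start): C('$')=0, C('2')=1, C('C')=2, C('D')=3, C('a')=4
L[0]='2': occ=0, LF[0]=C('2')+0=1+0=1
L[1]='D': occ=0, LF[1]=C('D')+0=3+0=3
L[2]='a': occ=0, LF[2]=C('a')+0=4+0=4
L[3]='C': occ=0, LF[3]=C('C')+0=2+0=2
L[4]='$': occ=0, LF[4]=C('$')+0=0+0=0

Answer: 1 3 4 2 0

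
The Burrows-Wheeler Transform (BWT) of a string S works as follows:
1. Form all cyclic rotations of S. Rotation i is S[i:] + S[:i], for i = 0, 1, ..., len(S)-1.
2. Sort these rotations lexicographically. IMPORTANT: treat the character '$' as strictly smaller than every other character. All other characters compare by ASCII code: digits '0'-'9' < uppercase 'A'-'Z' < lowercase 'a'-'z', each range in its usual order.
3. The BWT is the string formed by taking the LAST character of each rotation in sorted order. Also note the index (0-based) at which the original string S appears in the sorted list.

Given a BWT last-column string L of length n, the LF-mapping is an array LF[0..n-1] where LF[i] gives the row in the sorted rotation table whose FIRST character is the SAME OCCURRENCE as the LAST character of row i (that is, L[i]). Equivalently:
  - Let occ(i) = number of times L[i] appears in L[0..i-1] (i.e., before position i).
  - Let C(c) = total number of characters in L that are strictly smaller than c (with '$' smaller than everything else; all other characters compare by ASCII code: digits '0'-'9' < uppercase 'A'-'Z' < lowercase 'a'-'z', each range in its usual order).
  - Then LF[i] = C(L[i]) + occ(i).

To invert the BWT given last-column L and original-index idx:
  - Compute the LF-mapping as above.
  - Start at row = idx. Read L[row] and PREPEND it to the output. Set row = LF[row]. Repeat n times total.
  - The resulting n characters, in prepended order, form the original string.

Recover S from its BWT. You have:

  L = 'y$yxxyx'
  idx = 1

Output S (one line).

LF mapping: 4 0 5 1 2 6 3
Walk LF starting at row 1, prepending L[row]:
  step 1: row=1, L[1]='$', prepend. Next row=LF[1]=0
  step 2: row=0, L[0]='y', prepend. Next row=LF[0]=4
  step 3: row=4, L[4]='x', prepend. Next row=LF[4]=2
  step 4: row=2, L[2]='y', prepend. Next row=LF[2]=5
  step 5: row=5, L[5]='y', prepend. Next row=LF[5]=6
  step 6: row=6, L[6]='x', prepend. Next row=LF[6]=3
  step 7: row=3, L[3]='x', prepend. Next row=LF[3]=1
Reversed output: xxyyxy$

Answer: xxyyxy$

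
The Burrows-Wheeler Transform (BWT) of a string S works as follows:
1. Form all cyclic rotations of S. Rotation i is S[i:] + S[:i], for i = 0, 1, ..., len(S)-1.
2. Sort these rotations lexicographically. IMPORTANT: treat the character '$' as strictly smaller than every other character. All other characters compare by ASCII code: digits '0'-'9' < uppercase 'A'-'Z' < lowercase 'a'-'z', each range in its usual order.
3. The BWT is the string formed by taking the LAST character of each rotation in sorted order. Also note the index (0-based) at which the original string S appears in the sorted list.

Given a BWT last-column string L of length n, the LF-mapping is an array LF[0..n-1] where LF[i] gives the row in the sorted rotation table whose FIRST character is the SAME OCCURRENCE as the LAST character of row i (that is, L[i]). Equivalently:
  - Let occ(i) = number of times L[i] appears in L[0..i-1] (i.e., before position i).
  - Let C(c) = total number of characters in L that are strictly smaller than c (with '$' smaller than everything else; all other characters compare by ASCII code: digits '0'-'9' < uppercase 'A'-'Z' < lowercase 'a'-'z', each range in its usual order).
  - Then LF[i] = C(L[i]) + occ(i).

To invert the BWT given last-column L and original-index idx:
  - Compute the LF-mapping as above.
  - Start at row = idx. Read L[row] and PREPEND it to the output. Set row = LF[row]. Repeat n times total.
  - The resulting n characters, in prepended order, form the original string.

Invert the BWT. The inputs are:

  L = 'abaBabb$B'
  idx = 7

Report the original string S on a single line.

LF mapping: 3 6 4 1 5 7 8 0 2
Walk LF starting at row 7, prepending L[row]:
  step 1: row=7, L[7]='$', prepend. Next row=LF[7]=0
  step 2: row=0, L[0]='a', prepend. Next row=LF[0]=3
  step 3: row=3, L[3]='B', prepend. Next row=LF[3]=1
  step 4: row=1, L[1]='b', prepend. Next row=LF[1]=6
  step 5: row=6, L[6]='b', prepend. Next row=LF[6]=8
  step 6: row=8, L[8]='B', prepend. Next row=LF[8]=2
  step 7: row=2, L[2]='a', prepend. Next row=LF[2]=4
  step 8: row=4, L[4]='a', prepend. Next row=LF[4]=5
  step 9: row=5, L[5]='b', prepend. Next row=LF[5]=7
Reversed output: baaBbbBa$

Answer: baaBbbBa$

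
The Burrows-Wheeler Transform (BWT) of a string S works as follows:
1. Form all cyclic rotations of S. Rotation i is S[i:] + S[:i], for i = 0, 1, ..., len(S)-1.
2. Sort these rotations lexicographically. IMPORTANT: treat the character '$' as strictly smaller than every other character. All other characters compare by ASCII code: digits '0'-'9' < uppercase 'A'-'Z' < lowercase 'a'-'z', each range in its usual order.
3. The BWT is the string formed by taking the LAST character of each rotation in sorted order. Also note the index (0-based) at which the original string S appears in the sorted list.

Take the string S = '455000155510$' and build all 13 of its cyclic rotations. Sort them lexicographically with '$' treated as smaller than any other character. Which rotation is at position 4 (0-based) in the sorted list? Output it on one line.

All 13 rotations (rotation i = S[i:]+S[:i]):
  rot[0] = 455000155510$
  rot[1] = 55000155510$4
  rot[2] = 5000155510$45
  rot[3] = 000155510$455
  rot[4] = 00155510$4550
  rot[5] = 0155510$45500
  rot[6] = 155510$455000
  rot[7] = 55510$4550001
  rot[8] = 5510$45500015
  rot[9] = 510$455000155
  rot[10] = 10$4550001555
  rot[11] = 0$45500015551
  rot[12] = $455000155510
Sorted (with $ < everything):
  sorted[0] = $455000155510
  sorted[1] = 0$45500015551
  sorted[2] = 000155510$455
  sorted[3] = 00155510$4550
  sorted[4] = 0155510$45500
  sorted[5] = 10$4550001555
  sorted[6] = 155510$455000
  sorted[7] = 455000155510$
  sorted[8] = 5000155510$45
  sorted[9] = 510$455000155
  sorted[10] = 55000155510$4
  sorted[11] = 5510$45500015
  sorted[12] = 55510$4550001
sorted[4] = 0155510$45500

Answer: 0155510$45500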